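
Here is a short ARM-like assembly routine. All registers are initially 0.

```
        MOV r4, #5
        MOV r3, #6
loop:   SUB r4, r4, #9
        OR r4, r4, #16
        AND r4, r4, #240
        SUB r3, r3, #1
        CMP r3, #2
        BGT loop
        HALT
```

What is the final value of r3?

2

r4=5
r3=6
r4=5-9=-4
r4=(-4)|16=-4
r4=(-4)&240=240
r3=6-1=5
CMP r3, #2  (cmp 5,2)
BGT loop: taken
r4=240-9=231
r4=231|16=247
r4=247&240=240
r3=5-1=4
CMP r3, #2  (cmp 4,2)
BGT loop: taken
r4=240-9=231
r4=231|16=247
r4=247&240=240
r3=4-1=3
CMP r3, #2  (cmp 3,2)
BGT loop: taken
r4=240-9=231
r4=231|16=247
r4=247&240=240
r3=3-1=2
CMP r3, #2  (cmp 2,2)
BGT loop: not taken
halt.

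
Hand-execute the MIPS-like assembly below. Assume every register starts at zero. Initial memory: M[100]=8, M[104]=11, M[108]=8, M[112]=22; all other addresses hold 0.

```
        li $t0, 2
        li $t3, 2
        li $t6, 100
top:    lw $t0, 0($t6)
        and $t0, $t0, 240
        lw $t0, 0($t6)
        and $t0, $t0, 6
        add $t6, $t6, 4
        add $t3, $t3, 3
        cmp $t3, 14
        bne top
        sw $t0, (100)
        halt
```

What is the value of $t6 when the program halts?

$t0=2
$t3=2
$t6=100
$t0=M[100]=8
$t0=8&240=0
$t0=M[100]=8
$t0=8&6=0
$t6=100+4=104
$t3=2+3=5
cmp $t3, 14  (cmp 5,14)
bne top: taken
$t0=M[104]=11
$t0=11&240=0
$t0=M[104]=11
$t0=11&6=2
$t6=104+4=108
$t3=5+3=8
cmp $t3, 14  (cmp 8,14)
bne top: taken
$t0=M[108]=8
$t0=8&240=0
$t0=M[108]=8
$t0=8&6=0
$t6=108+4=112
$t3=8+3=11
cmp $t3, 14  (cmp 11,14)
bne top: taken
$t0=M[112]=22
$t0=22&240=16
$t0=M[112]=22
$t0=22&6=6
$t6=112+4=116
$t3=11+3=14
cmp $t3, 14  (cmp 14,14)
bne top: not taken
sw $t0, (100) → M[100]=6
halt.

116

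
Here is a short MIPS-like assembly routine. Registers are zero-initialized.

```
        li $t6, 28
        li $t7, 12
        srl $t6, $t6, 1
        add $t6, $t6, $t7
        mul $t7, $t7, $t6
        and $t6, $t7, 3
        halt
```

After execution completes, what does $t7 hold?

after li $t6, 28: $t6=28
after li $t7, 12: $t7=12
after srl $t6, $t6, 1: $t6=28>>1=14
after add $t6, $t6, $t7: $t6=14+12=26
after mul $t7, $t7, $t6: $t7=12*26=312
after and $t6, $t7, 3: $t6=312&3=0
halt.

312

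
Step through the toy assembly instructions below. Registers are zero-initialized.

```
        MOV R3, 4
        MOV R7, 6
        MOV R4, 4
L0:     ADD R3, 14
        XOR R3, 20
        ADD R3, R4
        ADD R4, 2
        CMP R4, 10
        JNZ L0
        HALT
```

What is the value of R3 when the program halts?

60

MOV R3, 4 → R3=4
MOV R7, 6 → R7=6
MOV R4, 4 → R4=4
ADD R3, 14 → R3=4+14=18
XOR R3, 20 → R3=18^20=6
ADD R3, R4 → R3=6+4=10
ADD R4, 2 → R4=4+2=6
CMP R4, 10  (cmp 6,10)
JNZ L0: taken
ADD R3, 14 → R3=10+14=24
XOR R3, 20 → R3=24^20=12
ADD R3, R4 → R3=12+6=18
ADD R4, 2 → R4=6+2=8
CMP R4, 10  (cmp 8,10)
JNZ L0: taken
ADD R3, 14 → R3=18+14=32
XOR R3, 20 → R3=32^20=52
ADD R3, R4 → R3=52+8=60
ADD R4, 2 → R4=8+2=10
CMP R4, 10  (cmp 10,10)
JNZ L0: not taken
halt.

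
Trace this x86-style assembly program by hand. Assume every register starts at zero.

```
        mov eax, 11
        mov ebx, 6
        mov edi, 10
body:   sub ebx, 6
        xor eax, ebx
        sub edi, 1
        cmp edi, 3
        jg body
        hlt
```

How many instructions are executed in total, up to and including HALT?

39

eax=11
ebx=6
edi=10
ebx=6-6=0
eax=11^0=11
edi=10-1=9
cmp edi, 3  (cmp 9,3)
jg body: taken
ebx=0-6=-6
eax=11^(-6)=-15
edi=9-1=8
cmp edi, 3  (cmp 8,3)
jg body: taken
ebx=(-6)-6=-12
eax=(-15)^(-12)=5
edi=8-1=7
cmp edi, 3  (cmp 7,3)
jg body: taken
ebx=(-12)-6=-18
eax=5^(-18)=-21
edi=7-1=6
cmp edi, 3  (cmp 6,3)
jg body: taken
ebx=(-18)-6=-24
eax=(-21)^(-24)=3
edi=6-1=5
cmp edi, 3  (cmp 5,3)
jg body: taken
ebx=(-24)-6=-30
eax=3^(-30)=-31
edi=5-1=4
cmp edi, 3  (cmp 4,3)
jg body: taken
ebx=(-30)-6=-36
eax=(-31)^(-36)=61
edi=4-1=3
cmp edi, 3  (cmp 3,3)
jg body: not taken
halt.
Total executed instructions: 39.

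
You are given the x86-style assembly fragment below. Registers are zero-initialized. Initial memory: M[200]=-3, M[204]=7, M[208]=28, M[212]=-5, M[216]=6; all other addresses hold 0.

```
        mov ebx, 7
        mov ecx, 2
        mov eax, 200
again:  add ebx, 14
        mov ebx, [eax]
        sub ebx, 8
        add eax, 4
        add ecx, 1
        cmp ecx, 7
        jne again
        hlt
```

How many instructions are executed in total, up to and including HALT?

ebx=7
ecx=2
eax=200
ebx=7+14=21
ebx=M[200]=-3
ebx=(-3)-8=-11
eax=200+4=204
ecx=2+1=3
cmp ecx, 7  (cmp 3,7)
jne again: taken
ebx=(-11)+14=3
ebx=M[204]=7
ebx=7-8=-1
eax=204+4=208
ecx=3+1=4
cmp ecx, 7  (cmp 4,7)
jne again: taken
ebx=(-1)+14=13
ebx=M[208]=28
ebx=28-8=20
eax=208+4=212
ecx=4+1=5
cmp ecx, 7  (cmp 5,7)
jne again: taken
ebx=20+14=34
ebx=M[212]=-5
ebx=(-5)-8=-13
eax=212+4=216
ecx=5+1=6
cmp ecx, 7  (cmp 6,7)
jne again: taken
ebx=(-13)+14=1
ebx=M[216]=6
ebx=6-8=-2
eax=216+4=220
ecx=6+1=7
cmp ecx, 7  (cmp 7,7)
jne again: not taken
halt.
Total executed instructions: 39.

39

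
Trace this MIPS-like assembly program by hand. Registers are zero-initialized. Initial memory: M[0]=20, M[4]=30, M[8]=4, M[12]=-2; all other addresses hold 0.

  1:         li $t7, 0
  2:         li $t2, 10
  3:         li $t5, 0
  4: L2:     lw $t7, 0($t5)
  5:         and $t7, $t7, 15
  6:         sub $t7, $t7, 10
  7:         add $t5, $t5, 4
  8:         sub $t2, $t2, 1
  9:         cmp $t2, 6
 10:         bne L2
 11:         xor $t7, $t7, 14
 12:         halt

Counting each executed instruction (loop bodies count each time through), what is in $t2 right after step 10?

9

$t7=0
$t2=10
$t5=0
$t7=M[0]=20
$t7=20&15=4
$t7=4-10=-6
$t5=0+4=4
$t2=10-1=9
cmp $t2, 6  (cmp 9,6)
bne L2: taken
After step 10: $t2 = 9.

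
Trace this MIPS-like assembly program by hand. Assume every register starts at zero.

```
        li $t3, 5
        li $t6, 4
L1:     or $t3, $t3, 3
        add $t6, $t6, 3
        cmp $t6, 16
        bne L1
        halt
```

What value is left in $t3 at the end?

7

$t3=5
$t6=4
$t3=5|3=7
$t6=4+3=7
cmp $t6, 16  (cmp 7,16)
bne L1: taken
$t3=7|3=7
$t6=7+3=10
cmp $t6, 16  (cmp 10,16)
bne L1: taken
$t3=7|3=7
$t6=10+3=13
cmp $t6, 16  (cmp 13,16)
bne L1: taken
$t3=7|3=7
$t6=13+3=16
cmp $t6, 16  (cmp 16,16)
bne L1: not taken
halt.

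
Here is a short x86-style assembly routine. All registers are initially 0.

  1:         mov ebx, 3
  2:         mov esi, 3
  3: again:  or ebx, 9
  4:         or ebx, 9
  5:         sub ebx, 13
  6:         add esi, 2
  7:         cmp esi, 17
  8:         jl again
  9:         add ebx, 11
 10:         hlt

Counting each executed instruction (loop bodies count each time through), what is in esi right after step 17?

ebx=3
esi=3
ebx=3|9=11
ebx=11|9=11
ebx=11-13=-2
esi=3+2=5
cmp esi, 17  (cmp 5,17)
jl again: taken
ebx=(-2)|9=-1
ebx=(-1)|9=-1
ebx=(-1)-13=-14
esi=5+2=7
cmp esi, 17  (cmp 7,17)
jl again: taken
ebx=(-14)|9=-5
ebx=(-5)|9=-5
ebx=(-5)-13=-18
After step 17: esi = 7.

7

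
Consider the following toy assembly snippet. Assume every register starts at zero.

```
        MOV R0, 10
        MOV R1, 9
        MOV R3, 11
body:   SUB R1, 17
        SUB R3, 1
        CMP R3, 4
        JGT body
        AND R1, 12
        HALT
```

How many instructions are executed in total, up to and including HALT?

R0=10
R1=9
R3=11
R1=9-17=-8
R3=11-1=10
CMP R3, 4  (cmp 10,4)
JGT body: taken
R1=(-8)-17=-25
R3=10-1=9
CMP R3, 4  (cmp 9,4)
JGT body: taken
R1=(-25)-17=-42
R3=9-1=8
CMP R3, 4  (cmp 8,4)
JGT body: taken
R1=(-42)-17=-59
R3=8-1=7
CMP R3, 4  (cmp 7,4)
JGT body: taken
R1=(-59)-17=-76
R3=7-1=6
CMP R3, 4  (cmp 6,4)
JGT body: taken
R1=(-76)-17=-93
R3=6-1=5
CMP R3, 4  (cmp 5,4)
JGT body: taken
R1=(-93)-17=-110
R3=5-1=4
CMP R3, 4  (cmp 4,4)
JGT body: not taken
R1=(-110)&12=0
halt.
Total executed instructions: 33.

33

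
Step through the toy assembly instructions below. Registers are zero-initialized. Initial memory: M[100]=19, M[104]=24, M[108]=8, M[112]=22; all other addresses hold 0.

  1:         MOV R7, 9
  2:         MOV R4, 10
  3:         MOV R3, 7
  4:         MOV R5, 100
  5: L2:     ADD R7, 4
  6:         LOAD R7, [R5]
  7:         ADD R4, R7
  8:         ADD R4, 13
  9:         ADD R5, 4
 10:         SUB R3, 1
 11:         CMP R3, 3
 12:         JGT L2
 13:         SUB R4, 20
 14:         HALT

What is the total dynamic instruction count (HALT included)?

38

R7=9
R4=10
R3=7
R5=100
R7=9+4=13
R7=M[100]=19
R4=10+19=29
R4=29+13=42
R5=100+4=104
R3=7-1=6
CMP R3, 3  (cmp 6,3)
JGT L2: taken
R7=19+4=23
R7=M[104]=24
R4=42+24=66
R4=66+13=79
R5=104+4=108
R3=6-1=5
CMP R3, 3  (cmp 5,3)
JGT L2: taken
R7=24+4=28
R7=M[108]=8
R4=79+8=87
R4=87+13=100
R5=108+4=112
R3=5-1=4
CMP R3, 3  (cmp 4,3)
JGT L2: taken
R7=8+4=12
R7=M[112]=22
R4=100+22=122
R4=122+13=135
R5=112+4=116
R3=4-1=3
CMP R3, 3  (cmp 3,3)
JGT L2: not taken
R4=135-20=115
halt.
Total executed instructions: 38.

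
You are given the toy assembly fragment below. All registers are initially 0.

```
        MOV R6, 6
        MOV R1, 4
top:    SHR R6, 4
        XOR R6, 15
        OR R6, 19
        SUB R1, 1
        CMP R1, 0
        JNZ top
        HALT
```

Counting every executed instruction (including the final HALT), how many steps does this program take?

MOV R6, 6 → R6=6
MOV R1, 4 → R1=4
SHR R6, 4 → R6=6>>4=0
XOR R6, 15 → R6=0^15=15
OR R6, 19 → R6=15|19=31
SUB R1, 1 → R1=4-1=3
CMP R1, 0  (cmp 3,0)
JNZ top: taken
SHR R6, 4 → R6=31>>4=1
XOR R6, 15 → R6=1^15=14
OR R6, 19 → R6=14|19=31
SUB R1, 1 → R1=3-1=2
CMP R1, 0  (cmp 2,0)
JNZ top: taken
SHR R6, 4 → R6=31>>4=1
XOR R6, 15 → R6=1^15=14
OR R6, 19 → R6=14|19=31
SUB R1, 1 → R1=2-1=1
CMP R1, 0  (cmp 1,0)
JNZ top: taken
SHR R6, 4 → R6=31>>4=1
XOR R6, 15 → R6=1^15=14
OR R6, 19 → R6=14|19=31
SUB R1, 1 → R1=1-1=0
CMP R1, 0  (cmp 0,0)
JNZ top: not taken
halt.
Total executed instructions: 27.

27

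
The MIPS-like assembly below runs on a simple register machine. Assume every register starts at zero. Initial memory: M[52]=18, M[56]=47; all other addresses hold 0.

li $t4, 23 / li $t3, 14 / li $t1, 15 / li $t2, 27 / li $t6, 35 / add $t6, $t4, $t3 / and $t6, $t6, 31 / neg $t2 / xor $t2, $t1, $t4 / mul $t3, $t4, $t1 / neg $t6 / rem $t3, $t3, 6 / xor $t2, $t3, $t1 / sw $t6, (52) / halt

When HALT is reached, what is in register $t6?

-5

after li $t4, 23: $t4=23
after li $t3, 14: $t3=14
after li $t1, 15: $t1=15
after li $t2, 27: $t2=27
after li $t6, 35: $t6=35
after add $t6, $t4, $t3: $t6=23+14=37
after and $t6, $t6, 31: $t6=37&31=5
after neg $t2: $t2=-(27)=-27
after xor $t2, $t1, $t4: $t2=15^23=24
after mul $t3, $t4, $t1: $t3=23*15=345
after neg $t6: $t6=-(5)=-5
after rem $t3, $t3, 6: $t3=345%6=3
after xor $t2, $t3, $t1: $t2=3^15=12
sw $t6, (52) → M[52]=-5
halt.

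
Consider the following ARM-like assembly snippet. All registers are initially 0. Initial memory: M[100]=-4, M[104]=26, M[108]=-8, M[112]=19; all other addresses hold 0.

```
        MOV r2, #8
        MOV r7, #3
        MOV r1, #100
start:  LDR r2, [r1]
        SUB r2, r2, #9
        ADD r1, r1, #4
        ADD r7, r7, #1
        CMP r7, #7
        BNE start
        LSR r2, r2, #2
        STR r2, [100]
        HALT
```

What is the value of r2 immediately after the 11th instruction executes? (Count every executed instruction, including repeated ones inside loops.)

r2=8
r7=3
r1=100
r2=M[100]=-4
r2=(-4)-9=-13
r1=100+4=104
r7=3+1=4
CMP r7, #7  (cmp 4,7)
BNE start: taken
r2=M[104]=26
r2=26-9=17
After step 11: r2 = 17.

17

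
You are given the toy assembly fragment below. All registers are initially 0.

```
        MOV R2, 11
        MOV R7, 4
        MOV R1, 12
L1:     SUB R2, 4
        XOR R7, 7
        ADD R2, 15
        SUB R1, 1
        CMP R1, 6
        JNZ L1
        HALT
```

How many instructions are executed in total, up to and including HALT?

R2=11
R7=4
R1=12
R2=11-4=7
R7=4^7=3
R2=7+15=22
R1=12-1=11
CMP R1, 6  (cmp 11,6)
JNZ L1: taken
R2=22-4=18
R7=3^7=4
R2=18+15=33
R1=11-1=10
CMP R1, 6  (cmp 10,6)
JNZ L1: taken
R2=33-4=29
R7=4^7=3
R2=29+15=44
R1=10-1=9
CMP R1, 6  (cmp 9,6)
JNZ L1: taken
R2=44-4=40
R7=3^7=4
R2=40+15=55
R1=9-1=8
CMP R1, 6  (cmp 8,6)
JNZ L1: taken
R2=55-4=51
R7=4^7=3
R2=51+15=66
R1=8-1=7
CMP R1, 6  (cmp 7,6)
JNZ L1: taken
R2=66-4=62
R7=3^7=4
R2=62+15=77
R1=7-1=6
CMP R1, 6  (cmp 6,6)
JNZ L1: not taken
halt.
Total executed instructions: 40.

40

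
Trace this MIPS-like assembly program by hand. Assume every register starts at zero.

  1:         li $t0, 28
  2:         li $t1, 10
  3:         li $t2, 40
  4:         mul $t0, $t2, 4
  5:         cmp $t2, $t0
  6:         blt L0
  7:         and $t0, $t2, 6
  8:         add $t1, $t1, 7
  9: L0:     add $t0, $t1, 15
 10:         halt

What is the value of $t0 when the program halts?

after li $t0, 28: $t0=28
after li $t1, 10: $t1=10
after li $t2, 40: $t2=40
after mul $t0, $t2, 4: $t0=40*4=160
cmp $t2, $t0  (cmp 40,160)
blt L0: taken
after add $t0, $t1, 15: $t0=10+15=25
halt.

25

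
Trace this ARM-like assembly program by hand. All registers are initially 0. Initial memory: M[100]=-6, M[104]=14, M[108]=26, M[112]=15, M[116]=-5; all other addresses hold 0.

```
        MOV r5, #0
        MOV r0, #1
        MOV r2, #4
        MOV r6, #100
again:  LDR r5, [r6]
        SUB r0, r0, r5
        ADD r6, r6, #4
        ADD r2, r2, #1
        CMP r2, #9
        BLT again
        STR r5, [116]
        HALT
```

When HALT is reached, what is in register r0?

-43

MOV r5, #0 → r5=0
MOV r0, #1 → r0=1
MOV r2, #4 → r2=4
MOV r6, #100 → r6=100
LDR r5, [r6] → r5=M[100]=-6
SUB r0, r0, r5 → r0=1-(-6)=7
ADD r6, r6, #4 → r6=100+4=104
ADD r2, r2, #1 → r2=4+1=5
CMP r2, #9  (cmp 5,9)
BLT again: taken
LDR r5, [r6] → r5=M[104]=14
SUB r0, r0, r5 → r0=7-14=-7
ADD r6, r6, #4 → r6=104+4=108
ADD r2, r2, #1 → r2=5+1=6
CMP r2, #9  (cmp 6,9)
BLT again: taken
LDR r5, [r6] → r5=M[108]=26
SUB r0, r0, r5 → r0=(-7)-26=-33
ADD r6, r6, #4 → r6=108+4=112
ADD r2, r2, #1 → r2=6+1=7
CMP r2, #9  (cmp 7,9)
BLT again: taken
LDR r5, [r6] → r5=M[112]=15
SUB r0, r0, r5 → r0=(-33)-15=-48
ADD r6, r6, #4 → r6=112+4=116
ADD r2, r2, #1 → r2=7+1=8
CMP r2, #9  (cmp 8,9)
BLT again: taken
LDR r5, [r6] → r5=M[116]=-5
SUB r0, r0, r5 → r0=(-48)-(-5)=-43
ADD r6, r6, #4 → r6=116+4=120
ADD r2, r2, #1 → r2=8+1=9
CMP r2, #9  (cmp 9,9)
BLT again: not taken
STR r5, [116] → M[116]=-5
halt.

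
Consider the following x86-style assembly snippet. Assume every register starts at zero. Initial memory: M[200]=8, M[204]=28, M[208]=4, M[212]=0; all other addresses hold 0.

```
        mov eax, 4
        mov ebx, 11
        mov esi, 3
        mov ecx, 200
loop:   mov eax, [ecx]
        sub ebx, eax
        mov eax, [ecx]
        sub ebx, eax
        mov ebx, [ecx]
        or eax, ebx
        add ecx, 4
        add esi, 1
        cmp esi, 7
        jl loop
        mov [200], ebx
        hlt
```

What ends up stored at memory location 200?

0

after mov eax, 4: eax=4
after mov ebx, 11: ebx=11
after mov esi, 3: esi=3
after mov ecx, 200: ecx=200
after mov eax, [ecx]: eax=M[200]=8
after sub ebx, eax: ebx=11-8=3
after mov eax, [ecx]: eax=M[200]=8
after sub ebx, eax: ebx=3-8=-5
after mov ebx, [ecx]: ebx=M[200]=8
after or eax, ebx: eax=8|8=8
after add ecx, 4: ecx=200+4=204
after add esi, 1: esi=3+1=4
cmp esi, 7  (cmp 4,7)
jl loop: taken
after mov eax, [ecx]: eax=M[204]=28
after sub ebx, eax: ebx=8-28=-20
after mov eax, [ecx]: eax=M[204]=28
after sub ebx, eax: ebx=(-20)-28=-48
after mov ebx, [ecx]: ebx=M[204]=28
after or eax, ebx: eax=28|28=28
after add ecx, 4: ecx=204+4=208
after add esi, 1: esi=4+1=5
cmp esi, 7  (cmp 5,7)
jl loop: taken
after mov eax, [ecx]: eax=M[208]=4
after sub ebx, eax: ebx=28-4=24
after mov eax, [ecx]: eax=M[208]=4
after sub ebx, eax: ebx=24-4=20
after mov ebx, [ecx]: ebx=M[208]=4
after or eax, ebx: eax=4|4=4
after add ecx, 4: ecx=208+4=212
after add esi, 1: esi=5+1=6
cmp esi, 7  (cmp 6,7)
jl loop: taken
after mov eax, [ecx]: eax=M[212]=0
after sub ebx, eax: ebx=4-0=4
after mov eax, [ecx]: eax=M[212]=0
after sub ebx, eax: ebx=4-0=4
after mov ebx, [ecx]: ebx=M[212]=0
after or eax, ebx: eax=0|0=0
after add ecx, 4: ecx=212+4=216
after add esi, 1: esi=6+1=7
cmp esi, 7  (cmp 7,7)
jl loop: not taken
mov [200], ebx → M[200]=0
halt.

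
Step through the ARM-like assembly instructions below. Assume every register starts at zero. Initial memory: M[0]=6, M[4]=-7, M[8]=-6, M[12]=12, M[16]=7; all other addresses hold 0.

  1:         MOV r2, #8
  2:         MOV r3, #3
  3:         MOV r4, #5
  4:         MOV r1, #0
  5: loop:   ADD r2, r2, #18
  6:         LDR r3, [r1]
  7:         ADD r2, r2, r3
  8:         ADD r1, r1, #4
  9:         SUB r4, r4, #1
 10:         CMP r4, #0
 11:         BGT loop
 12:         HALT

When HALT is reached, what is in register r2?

MOV r2, #8 → r2=8
MOV r3, #3 → r3=3
MOV r4, #5 → r4=5
MOV r1, #0 → r1=0
ADD r2, r2, #18 → r2=8+18=26
LDR r3, [r1] → r3=M[0]=6
ADD r2, r2, r3 → r2=26+6=32
ADD r1, r1, #4 → r1=0+4=4
SUB r4, r4, #1 → r4=5-1=4
CMP r4, #0  (cmp 4,0)
BGT loop: taken
ADD r2, r2, #18 → r2=32+18=50
LDR r3, [r1] → r3=M[4]=-7
ADD r2, r2, r3 → r2=50+(-7)=43
ADD r1, r1, #4 → r1=4+4=8
SUB r4, r4, #1 → r4=4-1=3
CMP r4, #0  (cmp 3,0)
BGT loop: taken
ADD r2, r2, #18 → r2=43+18=61
LDR r3, [r1] → r3=M[8]=-6
ADD r2, r2, r3 → r2=61+(-6)=55
ADD r1, r1, #4 → r1=8+4=12
SUB r4, r4, #1 → r4=3-1=2
CMP r4, #0  (cmp 2,0)
BGT loop: taken
ADD r2, r2, #18 → r2=55+18=73
LDR r3, [r1] → r3=M[12]=12
ADD r2, r2, r3 → r2=73+12=85
ADD r1, r1, #4 → r1=12+4=16
SUB r4, r4, #1 → r4=2-1=1
CMP r4, #0  (cmp 1,0)
BGT loop: taken
ADD r2, r2, #18 → r2=85+18=103
LDR r3, [r1] → r3=M[16]=7
ADD r2, r2, r3 → r2=103+7=110
ADD r1, r1, #4 → r1=16+4=20
SUB r4, r4, #1 → r4=1-1=0
CMP r4, #0  (cmp 0,0)
BGT loop: not taken
halt.

110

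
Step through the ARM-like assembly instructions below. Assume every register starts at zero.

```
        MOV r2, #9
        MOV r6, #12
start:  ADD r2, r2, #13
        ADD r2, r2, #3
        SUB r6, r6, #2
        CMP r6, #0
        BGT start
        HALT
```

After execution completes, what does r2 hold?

105

MOV r2, #9 → r2=9
MOV r6, #12 → r6=12
ADD r2, r2, #13 → r2=9+13=22
ADD r2, r2, #3 → r2=22+3=25
SUB r6, r6, #2 → r6=12-2=10
CMP r6, #0  (cmp 10,0)
BGT start: taken
ADD r2, r2, #13 → r2=25+13=38
ADD r2, r2, #3 → r2=38+3=41
SUB r6, r6, #2 → r6=10-2=8
CMP r6, #0  (cmp 8,0)
BGT start: taken
ADD r2, r2, #13 → r2=41+13=54
ADD r2, r2, #3 → r2=54+3=57
SUB r6, r6, #2 → r6=8-2=6
CMP r6, #0  (cmp 6,0)
BGT start: taken
ADD r2, r2, #13 → r2=57+13=70
ADD r2, r2, #3 → r2=70+3=73
SUB r6, r6, #2 → r6=6-2=4
CMP r6, #0  (cmp 4,0)
BGT start: taken
ADD r2, r2, #13 → r2=73+13=86
ADD r2, r2, #3 → r2=86+3=89
SUB r6, r6, #2 → r6=4-2=2
CMP r6, #0  (cmp 2,0)
BGT start: taken
ADD r2, r2, #13 → r2=89+13=102
ADD r2, r2, #3 → r2=102+3=105
SUB r6, r6, #2 → r6=2-2=0
CMP r6, #0  (cmp 0,0)
BGT start: not taken
halt.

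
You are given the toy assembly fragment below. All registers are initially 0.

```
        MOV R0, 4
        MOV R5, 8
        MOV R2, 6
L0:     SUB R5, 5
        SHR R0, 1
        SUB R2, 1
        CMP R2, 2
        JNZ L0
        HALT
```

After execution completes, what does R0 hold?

after MOV R0, 4: R0=4
after MOV R5, 8: R5=8
after MOV R2, 6: R2=6
after SUB R5, 5: R5=8-5=3
after SHR R0, 1: R0=4>>1=2
after SUB R2, 1: R2=6-1=5
CMP R2, 2  (cmp 5,2)
JNZ L0: taken
after SUB R5, 5: R5=3-5=-2
after SHR R0, 1: R0=2>>1=1
after SUB R2, 1: R2=5-1=4
CMP R2, 2  (cmp 4,2)
JNZ L0: taken
after SUB R5, 5: R5=(-2)-5=-7
after SHR R0, 1: R0=1>>1=0
after SUB R2, 1: R2=4-1=3
CMP R2, 2  (cmp 3,2)
JNZ L0: taken
after SUB R5, 5: R5=(-7)-5=-12
after SHR R0, 1: R0=0>>1=0
after SUB R2, 1: R2=3-1=2
CMP R2, 2  (cmp 2,2)
JNZ L0: not taken
halt.

0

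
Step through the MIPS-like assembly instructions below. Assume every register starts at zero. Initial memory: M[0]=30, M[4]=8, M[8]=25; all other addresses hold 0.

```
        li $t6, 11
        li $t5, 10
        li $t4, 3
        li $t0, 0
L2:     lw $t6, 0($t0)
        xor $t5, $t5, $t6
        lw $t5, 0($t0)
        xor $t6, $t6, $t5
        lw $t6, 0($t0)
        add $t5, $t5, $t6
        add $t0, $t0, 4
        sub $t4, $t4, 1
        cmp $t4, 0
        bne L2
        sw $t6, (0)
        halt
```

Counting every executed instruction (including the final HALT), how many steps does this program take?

36

$t6=11
$t5=10
$t4=3
$t0=0
$t6=M[0]=30
$t5=10^30=20
$t5=M[0]=30
$t6=30^30=0
$t6=M[0]=30
$t5=30+30=60
$t0=0+4=4
$t4=3-1=2
cmp $t4, 0  (cmp 2,0)
bne L2: taken
$t6=M[4]=8
$t5=60^8=52
$t5=M[4]=8
$t6=8^8=0
$t6=M[4]=8
$t5=8+8=16
$t0=4+4=8
$t4=2-1=1
cmp $t4, 0  (cmp 1,0)
bne L2: taken
$t6=M[8]=25
$t5=16^25=9
$t5=M[8]=25
$t6=25^25=0
$t6=M[8]=25
$t5=25+25=50
$t0=8+4=12
$t4=1-1=0
cmp $t4, 0  (cmp 0,0)
bne L2: not taken
sw $t6, (0) → M[0]=25
halt.
Total executed instructions: 36.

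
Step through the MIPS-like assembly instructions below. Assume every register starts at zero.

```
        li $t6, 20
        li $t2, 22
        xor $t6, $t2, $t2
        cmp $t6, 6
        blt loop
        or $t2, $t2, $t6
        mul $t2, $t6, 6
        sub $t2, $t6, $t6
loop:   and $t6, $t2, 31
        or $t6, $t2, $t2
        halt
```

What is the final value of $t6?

after li $t6, 20: $t6=20
after li $t2, 22: $t2=22
after xor $t6, $t2, $t2: $t6=22^22=0
cmp $t6, 6  (cmp 0,6)
blt loop: taken
after and $t6, $t2, 31: $t6=22&31=22
after or $t6, $t2, $t2: $t6=22|22=22
halt.

22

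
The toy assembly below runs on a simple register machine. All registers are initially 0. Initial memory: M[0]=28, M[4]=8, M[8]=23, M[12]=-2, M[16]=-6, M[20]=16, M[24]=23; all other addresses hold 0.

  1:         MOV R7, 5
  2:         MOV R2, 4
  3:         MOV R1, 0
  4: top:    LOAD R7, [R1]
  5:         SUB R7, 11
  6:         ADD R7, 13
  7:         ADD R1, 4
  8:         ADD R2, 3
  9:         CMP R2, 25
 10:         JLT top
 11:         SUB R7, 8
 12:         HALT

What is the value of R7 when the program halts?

R7=5
R2=4
R1=0
R7=M[0]=28
R7=28-11=17
R7=17+13=30
R1=0+4=4
R2=4+3=7
CMP R2, 25  (cmp 7,25)
JLT top: taken
R7=M[4]=8
R7=8-11=-3
R7=(-3)+13=10
R1=4+4=8
R2=7+3=10
CMP R2, 25  (cmp 10,25)
JLT top: taken
R7=M[8]=23
R7=23-11=12
R7=12+13=25
R1=8+4=12
R2=10+3=13
CMP R2, 25  (cmp 13,25)
JLT top: taken
R7=M[12]=-2
R7=(-2)-11=-13
R7=(-13)+13=0
R1=12+4=16
R2=13+3=16
CMP R2, 25  (cmp 16,25)
JLT top: taken
R7=M[16]=-6
R7=(-6)-11=-17
R7=(-17)+13=-4
R1=16+4=20
R2=16+3=19
CMP R2, 25  (cmp 19,25)
JLT top: taken
R7=M[20]=16
R7=16-11=5
R7=5+13=18
R1=20+4=24
R2=19+3=22
CMP R2, 25  (cmp 22,25)
JLT top: taken
R7=M[24]=23
R7=23-11=12
R7=12+13=25
R1=24+4=28
R2=22+3=25
CMP R2, 25  (cmp 25,25)
JLT top: not taken
R7=25-8=17
halt.

17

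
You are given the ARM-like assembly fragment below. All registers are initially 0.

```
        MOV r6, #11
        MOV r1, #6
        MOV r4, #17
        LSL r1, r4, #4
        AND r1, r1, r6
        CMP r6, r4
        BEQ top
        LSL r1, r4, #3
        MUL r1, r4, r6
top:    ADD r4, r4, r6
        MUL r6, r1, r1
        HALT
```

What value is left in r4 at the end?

28

after MOV r6, #11: r6=11
after MOV r1, #6: r1=6
after MOV r4, #17: r4=17
after LSL r1, r4, #4: r1=17<<4=272
after AND r1, r1, r6: r1=272&11=0
CMP r6, r4  (cmp 11,17)
BEQ top: not taken
after LSL r1, r4, #3: r1=17<<3=136
after MUL r1, r4, r6: r1=17*11=187
after ADD r4, r4, r6: r4=17+11=28
after MUL r6, r1, r1: r6=187*187=34969
halt.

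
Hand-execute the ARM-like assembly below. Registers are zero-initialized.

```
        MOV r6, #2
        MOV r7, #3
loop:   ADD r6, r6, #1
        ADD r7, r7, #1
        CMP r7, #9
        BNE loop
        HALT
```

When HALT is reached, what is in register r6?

8

after MOV r6, #2: r6=2
after MOV r7, #3: r7=3
after ADD r6, r6, #1: r6=2+1=3
after ADD r7, r7, #1: r7=3+1=4
CMP r7, #9  (cmp 4,9)
BNE loop: taken
after ADD r6, r6, #1: r6=3+1=4
after ADD r7, r7, #1: r7=4+1=5
CMP r7, #9  (cmp 5,9)
BNE loop: taken
after ADD r6, r6, #1: r6=4+1=5
after ADD r7, r7, #1: r7=5+1=6
CMP r7, #9  (cmp 6,9)
BNE loop: taken
after ADD r6, r6, #1: r6=5+1=6
after ADD r7, r7, #1: r7=6+1=7
CMP r7, #9  (cmp 7,9)
BNE loop: taken
after ADD r6, r6, #1: r6=6+1=7
after ADD r7, r7, #1: r7=7+1=8
CMP r7, #9  (cmp 8,9)
BNE loop: taken
after ADD r6, r6, #1: r6=7+1=8
after ADD r7, r7, #1: r7=8+1=9
CMP r7, #9  (cmp 9,9)
BNE loop: not taken
halt.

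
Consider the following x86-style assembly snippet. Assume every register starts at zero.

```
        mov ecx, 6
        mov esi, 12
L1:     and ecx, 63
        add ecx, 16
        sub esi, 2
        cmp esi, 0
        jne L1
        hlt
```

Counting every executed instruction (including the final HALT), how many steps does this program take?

ecx=6
esi=12
ecx=6&63=6
ecx=6+16=22
esi=12-2=10
cmp esi, 0  (cmp 10,0)
jne L1: taken
ecx=22&63=22
ecx=22+16=38
esi=10-2=8
cmp esi, 0  (cmp 8,0)
jne L1: taken
ecx=38&63=38
ecx=38+16=54
esi=8-2=6
cmp esi, 0  (cmp 6,0)
jne L1: taken
ecx=54&63=54
ecx=54+16=70
esi=6-2=4
cmp esi, 0  (cmp 4,0)
jne L1: taken
ecx=70&63=6
ecx=6+16=22
esi=4-2=2
cmp esi, 0  (cmp 2,0)
jne L1: taken
ecx=22&63=22
ecx=22+16=38
esi=2-2=0
cmp esi, 0  (cmp 0,0)
jne L1: not taken
halt.
Total executed instructions: 33.

33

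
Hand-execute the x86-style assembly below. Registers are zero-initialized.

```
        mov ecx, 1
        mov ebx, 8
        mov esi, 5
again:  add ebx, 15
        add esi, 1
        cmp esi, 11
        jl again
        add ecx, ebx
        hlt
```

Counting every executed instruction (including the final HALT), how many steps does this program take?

mov ecx, 1 → ecx=1
mov ebx, 8 → ebx=8
mov esi, 5 → esi=5
add ebx, 15 → ebx=8+15=23
add esi, 1 → esi=5+1=6
cmp esi, 11  (cmp 6,11)
jl again: taken
add ebx, 15 → ebx=23+15=38
add esi, 1 → esi=6+1=7
cmp esi, 11  (cmp 7,11)
jl again: taken
add ebx, 15 → ebx=38+15=53
add esi, 1 → esi=7+1=8
cmp esi, 11  (cmp 8,11)
jl again: taken
add ebx, 15 → ebx=53+15=68
add esi, 1 → esi=8+1=9
cmp esi, 11  (cmp 9,11)
jl again: taken
add ebx, 15 → ebx=68+15=83
add esi, 1 → esi=9+1=10
cmp esi, 11  (cmp 10,11)
jl again: taken
add ebx, 15 → ebx=83+15=98
add esi, 1 → esi=10+1=11
cmp esi, 11  (cmp 11,11)
jl again: not taken
add ecx, ebx → ecx=1+98=99
halt.
Total executed instructions: 29.

29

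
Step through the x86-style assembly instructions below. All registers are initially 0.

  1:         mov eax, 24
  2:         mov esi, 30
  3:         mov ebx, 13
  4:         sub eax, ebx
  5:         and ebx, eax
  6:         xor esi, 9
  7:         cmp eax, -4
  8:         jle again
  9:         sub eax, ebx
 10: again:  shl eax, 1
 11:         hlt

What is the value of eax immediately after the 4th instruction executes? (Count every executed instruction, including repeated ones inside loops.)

11

after mov eax, 24: eax=24
after mov esi, 30: esi=30
after mov ebx, 13: ebx=13
after sub eax, ebx: eax=24-13=11
After step 4: eax = 11.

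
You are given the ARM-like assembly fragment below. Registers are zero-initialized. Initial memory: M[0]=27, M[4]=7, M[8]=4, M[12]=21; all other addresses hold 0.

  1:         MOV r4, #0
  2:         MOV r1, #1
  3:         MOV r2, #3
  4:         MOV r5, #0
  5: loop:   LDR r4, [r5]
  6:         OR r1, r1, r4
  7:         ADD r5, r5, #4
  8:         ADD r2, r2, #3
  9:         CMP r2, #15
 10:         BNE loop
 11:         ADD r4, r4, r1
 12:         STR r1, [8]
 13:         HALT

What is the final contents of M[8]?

after MOV r4, #0: r4=0
after MOV r1, #1: r1=1
after MOV r2, #3: r2=3
after MOV r5, #0: r5=0
after LDR r4, [r5]: r4=M[0]=27
after OR r1, r1, r4: r1=1|27=27
after ADD r5, r5, #4: r5=0+4=4
after ADD r2, r2, #3: r2=3+3=6
CMP r2, #15  (cmp 6,15)
BNE loop: taken
after LDR r4, [r5]: r4=M[4]=7
after OR r1, r1, r4: r1=27|7=31
after ADD r5, r5, #4: r5=4+4=8
after ADD r2, r2, #3: r2=6+3=9
CMP r2, #15  (cmp 9,15)
BNE loop: taken
after LDR r4, [r5]: r4=M[8]=4
after OR r1, r1, r4: r1=31|4=31
after ADD r5, r5, #4: r5=8+4=12
after ADD r2, r2, #3: r2=9+3=12
CMP r2, #15  (cmp 12,15)
BNE loop: taken
after LDR r4, [r5]: r4=M[12]=21
after OR r1, r1, r4: r1=31|21=31
after ADD r5, r5, #4: r5=12+4=16
after ADD r2, r2, #3: r2=12+3=15
CMP r2, #15  (cmp 15,15)
BNE loop: not taken
after ADD r4, r4, r1: r4=21+31=52
STR r1, [8] → M[8]=31
halt.

31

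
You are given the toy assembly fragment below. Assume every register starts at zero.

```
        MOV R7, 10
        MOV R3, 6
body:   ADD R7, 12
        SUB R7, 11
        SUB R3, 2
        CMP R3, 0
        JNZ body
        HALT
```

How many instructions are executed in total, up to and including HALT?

MOV R7, 10 → R7=10
MOV R3, 6 → R3=6
ADD R7, 12 → R7=10+12=22
SUB R7, 11 → R7=22-11=11
SUB R3, 2 → R3=6-2=4
CMP R3, 0  (cmp 4,0)
JNZ body: taken
ADD R7, 12 → R7=11+12=23
SUB R7, 11 → R7=23-11=12
SUB R3, 2 → R3=4-2=2
CMP R3, 0  (cmp 2,0)
JNZ body: taken
ADD R7, 12 → R7=12+12=24
SUB R7, 11 → R7=24-11=13
SUB R3, 2 → R3=2-2=0
CMP R3, 0  (cmp 0,0)
JNZ body: not taken
halt.
Total executed instructions: 18.

18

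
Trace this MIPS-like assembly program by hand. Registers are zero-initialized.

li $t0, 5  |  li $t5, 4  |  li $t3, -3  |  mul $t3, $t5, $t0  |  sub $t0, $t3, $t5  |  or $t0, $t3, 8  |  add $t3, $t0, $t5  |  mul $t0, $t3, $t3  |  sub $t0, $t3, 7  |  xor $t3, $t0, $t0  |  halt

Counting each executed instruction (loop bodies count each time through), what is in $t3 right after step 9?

$t0=5
$t5=4
$t3=-3
$t3=4*5=20
$t0=20-4=16
$t0=20|8=28
$t3=28+4=32
$t0=32*32=1024
$t0=32-7=25
After step 9: $t3 = 32.

32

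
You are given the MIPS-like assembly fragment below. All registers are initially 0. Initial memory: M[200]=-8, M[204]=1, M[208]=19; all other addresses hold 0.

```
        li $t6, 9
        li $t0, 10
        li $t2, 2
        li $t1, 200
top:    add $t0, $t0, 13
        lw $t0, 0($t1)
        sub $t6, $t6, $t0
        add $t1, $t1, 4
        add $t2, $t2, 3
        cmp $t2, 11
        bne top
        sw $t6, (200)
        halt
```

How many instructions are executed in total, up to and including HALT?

$t6=9
$t0=10
$t2=2
$t1=200
$t0=10+13=23
$t0=M[200]=-8
$t6=9-(-8)=17
$t1=200+4=204
$t2=2+3=5
cmp $t2, 11  (cmp 5,11)
bne top: taken
$t0=(-8)+13=5
$t0=M[204]=1
$t6=17-1=16
$t1=204+4=208
$t2=5+3=8
cmp $t2, 11  (cmp 8,11)
bne top: taken
$t0=1+13=14
$t0=M[208]=19
$t6=16-19=-3
$t1=208+4=212
$t2=8+3=11
cmp $t2, 11  (cmp 11,11)
bne top: not taken
sw $t6, (200) → M[200]=-3
halt.
Total executed instructions: 27.

27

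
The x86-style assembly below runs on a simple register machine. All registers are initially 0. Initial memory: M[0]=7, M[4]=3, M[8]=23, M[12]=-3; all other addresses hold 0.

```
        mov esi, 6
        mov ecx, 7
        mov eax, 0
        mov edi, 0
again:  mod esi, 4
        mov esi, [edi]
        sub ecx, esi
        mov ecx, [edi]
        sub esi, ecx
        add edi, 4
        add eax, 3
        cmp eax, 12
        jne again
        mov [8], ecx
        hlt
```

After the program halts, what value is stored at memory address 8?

after mov esi, 6: esi=6
after mov ecx, 7: ecx=7
after mov eax, 0: eax=0
after mov edi, 0: edi=0
after mod esi, 4: esi=6%4=2
after mov esi, [edi]: esi=M[0]=7
after sub ecx, esi: ecx=7-7=0
after mov ecx, [edi]: ecx=M[0]=7
after sub esi, ecx: esi=7-7=0
after add edi, 4: edi=0+4=4
after add eax, 3: eax=0+3=3
cmp eax, 12  (cmp 3,12)
jne again: taken
after mod esi, 4: esi=0%4=0
after mov esi, [edi]: esi=M[4]=3
after sub ecx, esi: ecx=7-3=4
after mov ecx, [edi]: ecx=M[4]=3
after sub esi, ecx: esi=3-3=0
after add edi, 4: edi=4+4=8
after add eax, 3: eax=3+3=6
cmp eax, 12  (cmp 6,12)
jne again: taken
after mod esi, 4: esi=0%4=0
after mov esi, [edi]: esi=M[8]=23
after sub ecx, esi: ecx=3-23=-20
after mov ecx, [edi]: ecx=M[8]=23
after sub esi, ecx: esi=23-23=0
after add edi, 4: edi=8+4=12
after add eax, 3: eax=6+3=9
cmp eax, 12  (cmp 9,12)
jne again: taken
after mod esi, 4: esi=0%4=0
after mov esi, [edi]: esi=M[12]=-3
after sub ecx, esi: ecx=23-(-3)=26
after mov ecx, [edi]: ecx=M[12]=-3
after sub esi, ecx: esi=(-3)-(-3)=0
after add edi, 4: edi=12+4=16
after add eax, 3: eax=9+3=12
cmp eax, 12  (cmp 12,12)
jne again: not taken
mov [8], ecx → M[8]=-3
halt.

-3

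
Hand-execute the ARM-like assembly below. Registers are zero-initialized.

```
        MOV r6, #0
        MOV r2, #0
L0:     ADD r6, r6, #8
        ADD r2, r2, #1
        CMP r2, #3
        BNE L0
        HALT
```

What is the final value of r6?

MOV r6, #0 → r6=0
MOV r2, #0 → r2=0
ADD r6, r6, #8 → r6=0+8=8
ADD r2, r2, #1 → r2=0+1=1
CMP r2, #3  (cmp 1,3)
BNE L0: taken
ADD r6, r6, #8 → r6=8+8=16
ADD r2, r2, #1 → r2=1+1=2
CMP r2, #3  (cmp 2,3)
BNE L0: taken
ADD r6, r6, #8 → r6=16+8=24
ADD r2, r2, #1 → r2=2+1=3
CMP r2, #3  (cmp 3,3)
BNE L0: not taken
halt.

24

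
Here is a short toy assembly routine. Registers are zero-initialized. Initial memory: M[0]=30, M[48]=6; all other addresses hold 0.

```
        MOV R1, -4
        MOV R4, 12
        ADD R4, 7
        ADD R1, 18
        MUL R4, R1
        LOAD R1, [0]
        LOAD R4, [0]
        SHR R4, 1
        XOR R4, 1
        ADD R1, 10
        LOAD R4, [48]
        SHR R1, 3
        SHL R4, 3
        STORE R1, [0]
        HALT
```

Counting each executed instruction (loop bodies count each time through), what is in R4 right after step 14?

MOV R1, -4 → R1=-4
MOV R4, 12 → R4=12
ADD R4, 7 → R4=12+7=19
ADD R1, 18 → R1=(-4)+18=14
MUL R4, R1 → R4=19*14=266
LOAD R1, [0] → R1=M[0]=30
LOAD R4, [0] → R4=M[0]=30
SHR R4, 1 → R4=30>>1=15
XOR R4, 1 → R4=15^1=14
ADD R1, 10 → R1=30+10=40
LOAD R4, [48] → R4=M[48]=6
SHR R1, 3 → R1=40>>3=5
SHL R4, 3 → R4=6<<3=48
STORE R1, [0] → M[0]=5
After step 14: R4 = 48.

48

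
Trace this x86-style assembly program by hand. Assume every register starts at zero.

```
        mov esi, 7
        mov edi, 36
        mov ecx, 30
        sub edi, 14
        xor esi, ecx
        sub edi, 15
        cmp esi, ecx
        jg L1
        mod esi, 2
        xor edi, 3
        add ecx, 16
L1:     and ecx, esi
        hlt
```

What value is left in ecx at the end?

mov esi, 7 → esi=7
mov edi, 36 → edi=36
mov ecx, 30 → ecx=30
sub edi, 14 → edi=36-14=22
xor esi, ecx → esi=7^30=25
sub edi, 15 → edi=22-15=7
cmp esi, ecx  (cmp 25,30)
jg L1: not taken
mod esi, 2 → esi=25%2=1
xor edi, 3 → edi=7^3=4
add ecx, 16 → ecx=30+16=46
and ecx, esi → ecx=46&1=0
halt.

0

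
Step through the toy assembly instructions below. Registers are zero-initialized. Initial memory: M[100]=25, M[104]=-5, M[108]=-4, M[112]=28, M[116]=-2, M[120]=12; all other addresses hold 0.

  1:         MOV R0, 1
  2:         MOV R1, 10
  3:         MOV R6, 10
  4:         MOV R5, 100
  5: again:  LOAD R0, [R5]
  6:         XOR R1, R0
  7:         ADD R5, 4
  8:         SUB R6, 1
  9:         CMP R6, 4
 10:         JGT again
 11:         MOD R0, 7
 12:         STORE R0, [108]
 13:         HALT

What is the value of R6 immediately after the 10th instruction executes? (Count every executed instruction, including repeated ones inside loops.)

9

MOV R0, 1 → R0=1
MOV R1, 10 → R1=10
MOV R6, 10 → R6=10
MOV R5, 100 → R5=100
LOAD R0, [R5] → R0=M[100]=25
XOR R1, R0 → R1=10^25=19
ADD R5, 4 → R5=100+4=104
SUB R6, 1 → R6=10-1=9
CMP R6, 4  (cmp 9,4)
JGT again: taken
After step 10: R6 = 9.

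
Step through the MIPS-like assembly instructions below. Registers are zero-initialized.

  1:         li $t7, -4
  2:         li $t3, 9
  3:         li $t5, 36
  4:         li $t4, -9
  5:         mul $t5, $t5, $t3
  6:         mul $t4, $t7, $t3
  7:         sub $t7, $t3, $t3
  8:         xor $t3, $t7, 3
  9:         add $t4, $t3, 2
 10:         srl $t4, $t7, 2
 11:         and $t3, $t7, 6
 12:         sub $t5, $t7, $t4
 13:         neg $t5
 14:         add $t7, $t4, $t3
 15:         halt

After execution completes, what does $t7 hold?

$t7=-4
$t3=9
$t5=36
$t4=-9
$t5=36*9=324
$t4=(-4)*9=-36
$t7=9-9=0
$t3=0^3=3
$t4=3+2=5
$t4=0>>2=0
$t3=0&6=0
$t5=0-0=0
$t5=-(0)=0
$t7=0+0=0
halt.

0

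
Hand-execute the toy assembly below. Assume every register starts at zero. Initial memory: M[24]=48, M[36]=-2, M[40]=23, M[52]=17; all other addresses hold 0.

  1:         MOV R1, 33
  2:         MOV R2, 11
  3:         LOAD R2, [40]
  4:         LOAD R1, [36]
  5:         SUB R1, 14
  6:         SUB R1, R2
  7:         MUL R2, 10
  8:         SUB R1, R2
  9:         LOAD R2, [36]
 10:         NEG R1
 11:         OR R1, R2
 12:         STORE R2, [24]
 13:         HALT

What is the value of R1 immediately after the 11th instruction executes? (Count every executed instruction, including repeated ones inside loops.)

R1=33
R2=11
R2=M[40]=23
R1=M[36]=-2
R1=(-2)-14=-16
R1=(-16)-23=-39
R2=23*10=230
R1=(-39)-230=-269
R2=M[36]=-2
R1=-(-269)=269
R1=269|(-2)=-1
After step 11: R1 = -1.

-1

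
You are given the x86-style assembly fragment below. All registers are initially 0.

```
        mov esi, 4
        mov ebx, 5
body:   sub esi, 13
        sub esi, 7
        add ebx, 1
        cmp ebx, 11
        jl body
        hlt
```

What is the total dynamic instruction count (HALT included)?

mov esi, 4 → esi=4
mov ebx, 5 → ebx=5
sub esi, 13 → esi=4-13=-9
sub esi, 7 → esi=(-9)-7=-16
add ebx, 1 → ebx=5+1=6
cmp ebx, 11  (cmp 6,11)
jl body: taken
sub esi, 13 → esi=(-16)-13=-29
sub esi, 7 → esi=(-29)-7=-36
add ebx, 1 → ebx=6+1=7
cmp ebx, 11  (cmp 7,11)
jl body: taken
sub esi, 13 → esi=(-36)-13=-49
sub esi, 7 → esi=(-49)-7=-56
add ebx, 1 → ebx=7+1=8
cmp ebx, 11  (cmp 8,11)
jl body: taken
sub esi, 13 → esi=(-56)-13=-69
sub esi, 7 → esi=(-69)-7=-76
add ebx, 1 → ebx=8+1=9
cmp ebx, 11  (cmp 9,11)
jl body: taken
sub esi, 13 → esi=(-76)-13=-89
sub esi, 7 → esi=(-89)-7=-96
add ebx, 1 → ebx=9+1=10
cmp ebx, 11  (cmp 10,11)
jl body: taken
sub esi, 13 → esi=(-96)-13=-109
sub esi, 7 → esi=(-109)-7=-116
add ebx, 1 → ebx=10+1=11
cmp ebx, 11  (cmp 11,11)
jl body: not taken
halt.
Total executed instructions: 33.

33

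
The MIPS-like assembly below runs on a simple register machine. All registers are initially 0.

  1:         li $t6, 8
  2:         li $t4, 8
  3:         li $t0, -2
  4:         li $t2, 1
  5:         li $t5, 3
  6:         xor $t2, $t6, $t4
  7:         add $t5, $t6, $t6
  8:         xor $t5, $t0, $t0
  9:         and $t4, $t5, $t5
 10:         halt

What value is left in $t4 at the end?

0

$t6=8
$t4=8
$t0=-2
$t2=1
$t5=3
$t2=8^8=0
$t5=8+8=16
$t5=(-2)^(-2)=0
$t4=0&0=0
halt.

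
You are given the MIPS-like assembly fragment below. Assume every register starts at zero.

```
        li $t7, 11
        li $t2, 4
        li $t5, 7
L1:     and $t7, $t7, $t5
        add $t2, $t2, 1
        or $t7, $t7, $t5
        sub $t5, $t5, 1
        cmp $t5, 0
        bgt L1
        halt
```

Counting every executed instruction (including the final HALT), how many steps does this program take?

46

$t7=11
$t2=4
$t5=7
$t7=11&7=3
$t2=4+1=5
$t7=3|7=7
$t5=7-1=6
cmp $t5, 0  (cmp 6,0)
bgt L1: taken
$t7=7&6=6
$t2=5+1=6
$t7=6|6=6
$t5=6-1=5
cmp $t5, 0  (cmp 5,0)
bgt L1: taken
$t7=6&5=4
$t2=6+1=7
$t7=4|5=5
$t5=5-1=4
cmp $t5, 0  (cmp 4,0)
bgt L1: taken
$t7=5&4=4
$t2=7+1=8
$t7=4|4=4
$t5=4-1=3
cmp $t5, 0  (cmp 3,0)
bgt L1: taken
$t7=4&3=0
$t2=8+1=9
$t7=0|3=3
$t5=3-1=2
cmp $t5, 0  (cmp 2,0)
bgt L1: taken
$t7=3&2=2
$t2=9+1=10
$t7=2|2=2
$t5=2-1=1
cmp $t5, 0  (cmp 1,0)
bgt L1: taken
$t7=2&1=0
$t2=10+1=11
$t7=0|1=1
$t5=1-1=0
cmp $t5, 0  (cmp 0,0)
bgt L1: not taken
halt.
Total executed instructions: 46.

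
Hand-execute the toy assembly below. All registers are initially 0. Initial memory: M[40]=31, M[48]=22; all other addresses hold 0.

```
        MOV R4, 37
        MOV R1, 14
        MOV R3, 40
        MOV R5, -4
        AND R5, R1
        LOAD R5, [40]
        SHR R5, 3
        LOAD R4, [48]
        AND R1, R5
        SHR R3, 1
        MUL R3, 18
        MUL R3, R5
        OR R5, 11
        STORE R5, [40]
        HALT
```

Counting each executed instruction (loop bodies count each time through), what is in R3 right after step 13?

after MOV R4, 37: R4=37
after MOV R1, 14: R1=14
after MOV R3, 40: R3=40
after MOV R5, -4: R5=-4
after AND R5, R1: R5=(-4)&14=12
after LOAD R5, [40]: R5=M[40]=31
after SHR R5, 3: R5=31>>3=3
after LOAD R4, [48]: R4=M[48]=22
after AND R1, R5: R1=14&3=2
after SHR R3, 1: R3=40>>1=20
after MUL R3, 18: R3=20*18=360
after MUL R3, R5: R3=360*3=1080
after OR R5, 11: R5=3|11=11
After step 13: R3 = 1080.

1080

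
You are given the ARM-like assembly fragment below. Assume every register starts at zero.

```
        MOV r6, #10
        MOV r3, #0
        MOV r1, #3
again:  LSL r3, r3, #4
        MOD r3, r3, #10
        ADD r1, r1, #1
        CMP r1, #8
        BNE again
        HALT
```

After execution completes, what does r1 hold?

8

r6=10
r3=0
r1=3
r3=0<<4=0
r3=0%10=0
r1=3+1=4
CMP r1, #8  (cmp 4,8)
BNE again: taken
r3=0<<4=0
r3=0%10=0
r1=4+1=5
CMP r1, #8  (cmp 5,8)
BNE again: taken
r3=0<<4=0
r3=0%10=0
r1=5+1=6
CMP r1, #8  (cmp 6,8)
BNE again: taken
r3=0<<4=0
r3=0%10=0
r1=6+1=7
CMP r1, #8  (cmp 7,8)
BNE again: taken
r3=0<<4=0
r3=0%10=0
r1=7+1=8
CMP r1, #8  (cmp 8,8)
BNE again: not taken
halt.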